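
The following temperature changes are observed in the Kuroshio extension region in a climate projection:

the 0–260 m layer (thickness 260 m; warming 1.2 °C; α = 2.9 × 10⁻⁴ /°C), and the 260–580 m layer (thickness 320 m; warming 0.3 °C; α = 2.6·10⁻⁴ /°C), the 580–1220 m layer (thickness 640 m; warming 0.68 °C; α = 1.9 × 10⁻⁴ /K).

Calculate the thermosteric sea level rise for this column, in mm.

200 mm of thermosteric rise

2.9×10⁻⁴ × 1.2 × 260 = 0.09048 m
0.3 × 2.6×10⁻⁴ × 320 = 0.02496 m
580–1220 m: 0.68 × 1.9×10⁻⁴ × 640 = 0.082688 m
Δh = 0.09048 + 0.02496 + 0.082688 = 0.198128 m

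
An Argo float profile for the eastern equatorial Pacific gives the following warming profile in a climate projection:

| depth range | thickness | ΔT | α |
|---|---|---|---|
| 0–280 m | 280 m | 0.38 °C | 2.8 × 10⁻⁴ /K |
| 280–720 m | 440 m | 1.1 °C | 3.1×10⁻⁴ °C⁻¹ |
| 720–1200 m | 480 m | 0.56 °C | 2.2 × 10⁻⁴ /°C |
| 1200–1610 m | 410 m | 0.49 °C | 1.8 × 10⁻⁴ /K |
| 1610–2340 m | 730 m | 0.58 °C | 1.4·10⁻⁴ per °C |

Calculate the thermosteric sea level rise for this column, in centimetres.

Δh ≈ 33.4 cm

Layer 1: 2.8×10⁻⁴ × 0.38 × 280 = 0.029792 m
Layer 2: 440 × 1.1 × 3.1×10⁻⁴ = 0.15004 m
720–1200 m: 2.2×10⁻⁴ × 480 × 0.56 = 0.059136 m
410 × 0.49 × 1.8×10⁻⁴ = 0.036162 m
Layer 5: 1.4×10⁻⁴ × 0.58 × 730 = 0.059276 m
Δh = 0.029792 + 0.15004 + 0.059136 + 0.036162 + 0.059276 = 0.334406 m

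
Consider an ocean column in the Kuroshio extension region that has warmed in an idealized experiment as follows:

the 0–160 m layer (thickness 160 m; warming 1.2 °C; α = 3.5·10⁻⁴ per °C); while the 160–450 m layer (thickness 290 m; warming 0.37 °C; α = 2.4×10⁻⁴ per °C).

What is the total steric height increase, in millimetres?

1.2 × 3.5×10⁻⁴ × 160 = 0.06720 m
Layer 2: 2.4×10⁻⁴ × 0.37 × 290 = 0.025752 m
Δh = 0.06720 + 0.025752 = 0.092952 m ≈ 93.0 mm

93.0 mm of thermosteric rise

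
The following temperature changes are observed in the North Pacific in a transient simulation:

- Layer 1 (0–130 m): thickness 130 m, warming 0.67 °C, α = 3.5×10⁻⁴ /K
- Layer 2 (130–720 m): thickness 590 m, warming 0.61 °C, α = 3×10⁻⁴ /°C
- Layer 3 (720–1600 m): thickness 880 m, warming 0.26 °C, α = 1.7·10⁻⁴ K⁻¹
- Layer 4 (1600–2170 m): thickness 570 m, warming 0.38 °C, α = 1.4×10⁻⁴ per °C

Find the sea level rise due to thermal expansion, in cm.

Δh ≈ 21 cm

Layer 1: 3.5×10⁻⁴ × 130 × 0.67 = 0.030485 m
Layer 2: 590 × 3×10⁻⁴ × 0.61 = 0.10797 m
0.26 × 880 × 1.7×10⁻⁴ = 0.038896 m
1600–2170 m: 570 × 0.38 × 1.4×10⁻⁴ = 0.030324 m
Δh = 0.030485 + 0.10797 + 0.038896 + 0.030324 = 0.207675 m ≈ 21 cm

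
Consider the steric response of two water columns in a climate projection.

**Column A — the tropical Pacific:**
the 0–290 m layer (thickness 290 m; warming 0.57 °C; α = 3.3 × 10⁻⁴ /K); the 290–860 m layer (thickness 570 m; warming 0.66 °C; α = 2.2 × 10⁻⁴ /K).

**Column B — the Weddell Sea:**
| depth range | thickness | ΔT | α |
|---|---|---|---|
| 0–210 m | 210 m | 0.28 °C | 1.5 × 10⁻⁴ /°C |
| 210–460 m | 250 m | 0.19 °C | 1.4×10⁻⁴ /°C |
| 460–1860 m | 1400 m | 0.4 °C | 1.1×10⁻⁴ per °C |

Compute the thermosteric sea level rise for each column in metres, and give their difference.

A: 0.14 m; B: 0.077 m; difference 0.060 m

A Layer 1: 290 × 0.57 × 3.3×10⁻⁴ = 0.054549 m
A 0.66 × 570 × 2.2×10⁻⁴ = 0.082764 m
A total: 0.137313 m
B 0–210 m: 210 × 1.5×10⁻⁴ × 0.28 = 0.00882 m
B Layer 2: 1.4×10⁻⁴ × 250 × 0.19 = 0.00665 m
B 0.4 × 1.1×10⁻⁴ × 1400 = 0.06160 m
B total: 0.07707 m
Difference: 0.137313 − 0.07707 = 0.060243 m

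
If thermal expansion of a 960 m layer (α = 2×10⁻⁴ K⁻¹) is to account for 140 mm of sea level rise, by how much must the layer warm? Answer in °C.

ΔT = Δh/(αH) = 0.14 / (2×10⁻⁴ × 960) ≈ 0.7292 °C

ΔT ≈ 0.729 °C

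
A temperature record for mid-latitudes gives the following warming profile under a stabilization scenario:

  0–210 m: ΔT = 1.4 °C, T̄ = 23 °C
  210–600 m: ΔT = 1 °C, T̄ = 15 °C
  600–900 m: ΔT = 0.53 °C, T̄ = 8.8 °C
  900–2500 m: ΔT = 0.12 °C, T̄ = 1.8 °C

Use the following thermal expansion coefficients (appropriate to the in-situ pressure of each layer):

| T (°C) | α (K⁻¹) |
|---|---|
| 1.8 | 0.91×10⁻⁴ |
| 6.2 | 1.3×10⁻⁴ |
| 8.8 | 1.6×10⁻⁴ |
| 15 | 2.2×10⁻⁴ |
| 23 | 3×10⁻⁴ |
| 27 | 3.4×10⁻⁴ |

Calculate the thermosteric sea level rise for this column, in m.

Layer 1 at 23 °C → α = 3×10⁻⁴ K⁻¹
Layer 2 at 15 °C → α = 2.2×10⁻⁴ K⁻¹
Layer 3 at 8.8 °C → α = 1.6×10⁻⁴ K⁻¹
Layer 4 at 1.8 °C → α = 0.91×10⁻⁴ K⁻¹
3×10⁻⁴ × 1.4 × 210 = 0.08820 m
Layer 2: 390 × 1 × 2.2×10⁻⁴ = 0.08580 m
0.53 × 300 × 1.6×10⁻⁴ = 0.02544 m
900–2500 m: 0.12 × 1600 × 0.91×10⁻⁴ = 0.017472 m
Δh = 0.08820 + 0.08580 + 0.02544 + 0.017472 = 0.216912 m ≈ 0.217 m

Δh ≈ 0.217 m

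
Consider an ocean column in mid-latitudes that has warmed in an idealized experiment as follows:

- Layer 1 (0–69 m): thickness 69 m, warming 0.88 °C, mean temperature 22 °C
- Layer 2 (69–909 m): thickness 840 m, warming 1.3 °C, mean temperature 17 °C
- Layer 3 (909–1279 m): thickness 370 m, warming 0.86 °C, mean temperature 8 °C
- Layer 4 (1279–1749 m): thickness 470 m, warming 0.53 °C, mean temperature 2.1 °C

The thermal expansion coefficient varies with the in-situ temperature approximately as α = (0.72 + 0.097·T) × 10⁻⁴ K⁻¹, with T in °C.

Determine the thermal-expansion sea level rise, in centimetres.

Layer 1: α = (0.72 + 0.097×22)×10⁻⁴ = 2.854×10⁻⁴ K⁻¹
Layer 2: α = (0.72 + 0.097×17)×10⁻⁴ = 2.369×10⁻⁴ K⁻¹
Layer 3: α = (0.72 + 0.097×8)×10⁻⁴ = 1.496×10⁻⁴ K⁻¹
Layer 4: α = (0.72 + 0.097×2.1)×10⁻⁴ = 0.9237×10⁻⁴ K⁻¹
Layer 1: 69 × 2.854×10⁻⁴ × 0.88 = 0.017329488 m
69–909 m: 1.3 × 840 × 2.369×10⁻⁴ = 0.2586948 m
1.496×10⁻⁴ × 370 × 0.86 = 0.04760272 m
Layer 4: 0.53 × 470 × 0.9237×10⁻⁴ = 0.023009367 m
Δh = 0.017329488 + 0.2586948 + 0.04760272 + 0.023009367 = 0.346636375 m

34.7 cm of thermosteric rise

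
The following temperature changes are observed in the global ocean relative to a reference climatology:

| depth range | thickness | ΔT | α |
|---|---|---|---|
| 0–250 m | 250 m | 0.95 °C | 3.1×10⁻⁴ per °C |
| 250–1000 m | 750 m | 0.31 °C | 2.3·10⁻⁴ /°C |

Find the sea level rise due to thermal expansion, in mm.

about 127 mm

3.1×10⁻⁴ × 250 × 0.95 = 0.073625 m
Layer 2: 750 × 0.31 × 2.3×10⁻⁴ = 0.053475 m
Δh = 0.073625 + 0.053475 = 0.12710 m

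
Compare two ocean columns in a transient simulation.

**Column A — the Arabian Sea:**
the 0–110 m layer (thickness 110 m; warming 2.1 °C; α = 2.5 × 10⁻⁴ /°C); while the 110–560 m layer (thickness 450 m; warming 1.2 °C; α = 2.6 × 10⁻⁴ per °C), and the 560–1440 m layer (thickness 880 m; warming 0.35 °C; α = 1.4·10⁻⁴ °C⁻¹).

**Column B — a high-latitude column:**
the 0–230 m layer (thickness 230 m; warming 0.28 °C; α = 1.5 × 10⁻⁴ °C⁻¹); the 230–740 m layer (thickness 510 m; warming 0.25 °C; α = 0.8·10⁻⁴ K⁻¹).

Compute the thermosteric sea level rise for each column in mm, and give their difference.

A Layer 1: 2.1 × 110 × 2.5×10⁻⁴ = 0.05775 m
A 110–560 m: 2.6×10⁻⁴ × 450 × 1.2 = 0.14040 m
A Layer 3: 1.4×10⁻⁴ × 0.35 × 880 = 0.04312 m
A total: 0.24127 m
B 0–230 m: 1.5×10⁻⁴ × 230 × 0.28 = 0.00966 m
B Layer 2: 0.25 × 0.8×10⁻⁴ × 510 = 0.01020 m
B total: 0.01986 m
Difference: 0.24127 − 0.01986 = 0.22141 m

Δh_A ≈ 241 mm, Δh_B ≈ 19.9 mm; difference ≈ 221 mm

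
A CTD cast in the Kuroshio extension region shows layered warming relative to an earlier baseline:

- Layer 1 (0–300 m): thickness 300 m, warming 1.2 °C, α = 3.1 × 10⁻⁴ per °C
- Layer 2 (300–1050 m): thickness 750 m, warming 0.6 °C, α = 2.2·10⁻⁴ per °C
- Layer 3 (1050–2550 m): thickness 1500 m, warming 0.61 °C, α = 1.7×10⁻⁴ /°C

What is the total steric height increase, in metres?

Δh = 0.37 m

0–300 m: 3.1×10⁻⁴ × 1.2 × 300 = 0.11160 m
300–1050 m: 750 × 2.2×10⁻⁴ × 0.6 = 0.09900 m
Layer 3: 1.7×10⁻⁴ × 0.61 × 1500 = 0.15555 m
Δh = 0.11160 + 0.09900 + 0.15555 = 0.36615 m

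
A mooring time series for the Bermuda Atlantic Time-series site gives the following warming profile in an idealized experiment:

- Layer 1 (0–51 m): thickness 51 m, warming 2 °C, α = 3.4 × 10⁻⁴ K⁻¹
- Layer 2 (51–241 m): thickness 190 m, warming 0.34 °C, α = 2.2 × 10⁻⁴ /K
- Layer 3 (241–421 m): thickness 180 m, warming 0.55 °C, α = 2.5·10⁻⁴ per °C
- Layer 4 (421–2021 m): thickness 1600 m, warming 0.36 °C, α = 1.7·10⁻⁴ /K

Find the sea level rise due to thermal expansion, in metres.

0–51 m: 2 × 3.4×10⁻⁴ × 51 = 0.03468 m
2.2×10⁻⁴ × 190 × 0.34 = 0.014212 m
241–421 m: 2.5×10⁻⁴ × 0.55 × 180 = 0.02475 m
421–2021 m: 1600 × 0.36 × 1.7×10⁻⁴ = 0.09792 m
Δh = 0.03468 + 0.014212 + 0.02475 + 0.09792 = 0.171562 m

about 0.172 m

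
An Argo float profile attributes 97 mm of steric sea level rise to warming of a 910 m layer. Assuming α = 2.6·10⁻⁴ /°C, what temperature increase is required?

ΔT = Δh/(αH) = 0.097 / (2.6×10⁻⁴ × 910) ≈ 0.4100 K

0.410 K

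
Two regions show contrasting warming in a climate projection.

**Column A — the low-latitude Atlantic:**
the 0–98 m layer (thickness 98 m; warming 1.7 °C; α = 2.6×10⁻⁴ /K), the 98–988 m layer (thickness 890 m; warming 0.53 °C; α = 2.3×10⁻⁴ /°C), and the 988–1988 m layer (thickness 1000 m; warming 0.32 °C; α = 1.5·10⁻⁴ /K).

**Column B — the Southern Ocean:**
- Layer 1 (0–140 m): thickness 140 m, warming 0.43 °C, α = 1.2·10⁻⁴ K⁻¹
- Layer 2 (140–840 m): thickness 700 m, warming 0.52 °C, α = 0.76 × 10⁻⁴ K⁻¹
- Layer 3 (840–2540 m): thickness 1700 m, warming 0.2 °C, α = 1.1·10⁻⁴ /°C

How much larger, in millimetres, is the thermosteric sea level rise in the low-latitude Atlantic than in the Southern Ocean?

128 mm larger

A 2.6×10⁻⁴ × 98 × 1.7 = 0.043316 m
A 0.53 × 2.3×10⁻⁴ × 890 = 0.108491 m
A 1000 × 1.5×10⁻⁴ × 0.32 = 0.04800 m
A total: 0.199807 m
B 140 × 1.2×10⁻⁴ × 0.43 = 0.007224 m
B 140–840 m: 0.76×10⁻⁴ × 0.52 × 700 = 0.027664 m
B 840–2540 m: 1700 × 0.2 × 1.1×10⁻⁴ = 0.03740 m
B total: 0.072288 m
Difference: 0.199807 − 0.072288 = 0.127519 m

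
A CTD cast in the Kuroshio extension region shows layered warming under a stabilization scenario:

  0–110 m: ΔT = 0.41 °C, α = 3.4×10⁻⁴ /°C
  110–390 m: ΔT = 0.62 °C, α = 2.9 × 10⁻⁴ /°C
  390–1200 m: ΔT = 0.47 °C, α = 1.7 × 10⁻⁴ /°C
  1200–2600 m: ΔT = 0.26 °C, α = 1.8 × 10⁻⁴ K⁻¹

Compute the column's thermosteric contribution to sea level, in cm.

0–110 m: 3.4×10⁻⁴ × 110 × 0.41 = 0.015334 m
110–390 m: 2.9×10⁻⁴ × 280 × 0.62 = 0.050344 m
390–1200 m: 1.7×10⁻⁴ × 0.47 × 810 = 0.064719 m
1200–2600 m: 1400 × 0.26 × 1.8×10⁻⁴ = 0.06552 m
Δh = 0.015334 + 0.050344 + 0.064719 + 0.06552 = 0.195917 m ≈ 19.6 cm

about 19.6 cm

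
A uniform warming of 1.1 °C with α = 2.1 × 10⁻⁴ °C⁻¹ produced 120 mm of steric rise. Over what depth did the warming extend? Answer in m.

about 520 m

H = Δh/(αΔT) = 0.12 / (2.1×10⁻⁴ × 1.1) ≈ 519.5 m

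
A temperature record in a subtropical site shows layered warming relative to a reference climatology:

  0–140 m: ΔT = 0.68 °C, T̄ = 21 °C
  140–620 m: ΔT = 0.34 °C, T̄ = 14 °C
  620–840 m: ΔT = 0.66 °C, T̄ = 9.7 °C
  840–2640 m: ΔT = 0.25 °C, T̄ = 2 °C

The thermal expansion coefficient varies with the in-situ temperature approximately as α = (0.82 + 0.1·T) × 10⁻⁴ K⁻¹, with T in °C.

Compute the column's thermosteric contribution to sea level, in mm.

Layer 1: α = (0.82 + 0.1×21)×10⁻⁴ = 2.92×10⁻⁴ K⁻¹
Layer 2: α = (0.82 + 0.1×14)×10⁻⁴ = 2.22×10⁻⁴ K⁻¹
Layer 3: α = (0.82 + 0.1×9.7)×10⁻⁴ = 1.79×10⁻⁴ K⁻¹
Layer 4: α = (0.82 + 0.1×2)×10⁻⁴ = 1.02×10⁻⁴ K⁻¹
140 × 2.92×10⁻⁴ × 0.68 = 0.0277984 m
0.34 × 2.22×10⁻⁴ × 480 = 0.0362304 m
620–840 m: 220 × 1.79×10⁻⁴ × 0.66 = 0.0259908 m
840–2640 m: 1800 × 1.02×10⁻⁴ × 0.25 = 0.04590 m
Δh = 0.0277984 + 0.0362304 + 0.0259908 + 0.04590 = 0.1359196 m

Δh = 136 mm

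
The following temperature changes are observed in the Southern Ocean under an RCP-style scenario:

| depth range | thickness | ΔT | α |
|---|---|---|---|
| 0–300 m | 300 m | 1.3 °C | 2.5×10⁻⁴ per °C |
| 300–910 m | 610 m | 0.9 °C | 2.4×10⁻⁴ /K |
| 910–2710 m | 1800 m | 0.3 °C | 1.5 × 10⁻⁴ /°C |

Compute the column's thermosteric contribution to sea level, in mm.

2.5×10⁻⁴ × 1.3 × 300 = 0.09750 m
2.4×10⁻⁴ × 610 × 0.9 = 0.13176 m
910–2710 m: 0.3 × 1.5×10⁻⁴ × 1800 = 0.08100 m
Δh = 0.09750 + 0.13176 + 0.08100 = 0.31026 m ≈ 310 mm

Δh ≈ 310 mm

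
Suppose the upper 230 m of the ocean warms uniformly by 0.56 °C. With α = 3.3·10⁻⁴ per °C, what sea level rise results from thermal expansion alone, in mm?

Δh = αΔT·H = 3.3×10⁻⁴ × 0.56 × 230 = 0.042504 m

42.5 mm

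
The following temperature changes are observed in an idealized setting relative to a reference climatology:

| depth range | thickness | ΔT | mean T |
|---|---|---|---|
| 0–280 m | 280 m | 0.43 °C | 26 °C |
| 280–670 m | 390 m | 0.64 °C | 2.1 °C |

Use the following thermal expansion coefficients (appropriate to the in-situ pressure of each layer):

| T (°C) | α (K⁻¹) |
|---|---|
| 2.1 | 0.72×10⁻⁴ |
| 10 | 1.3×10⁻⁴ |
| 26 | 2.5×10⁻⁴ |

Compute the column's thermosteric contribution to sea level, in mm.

48.1 mm

Layer 1 at 26 °C → α = 2.5×10⁻⁴ K⁻¹
Layer 2 at 2.1 °C → α = 0.72×10⁻⁴ K⁻¹
Layer 1: 2.5×10⁻⁴ × 280 × 0.43 = 0.03010 m
280–670 m: 0.72×10⁻⁴ × 390 × 0.64 = 0.0179712 m
Δh = 0.03010 + 0.0179712 = 0.0480712 m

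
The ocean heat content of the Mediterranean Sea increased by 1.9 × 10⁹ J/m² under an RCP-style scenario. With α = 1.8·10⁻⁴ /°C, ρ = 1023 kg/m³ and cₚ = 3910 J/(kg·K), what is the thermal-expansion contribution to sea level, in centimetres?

Δh = αQ/(ρcₚ) = 1.8×10⁻⁴ × 1.9×10⁹ / (1023 × 3910) ≈ 0.085501 m

8.6 cm of thermosteric rise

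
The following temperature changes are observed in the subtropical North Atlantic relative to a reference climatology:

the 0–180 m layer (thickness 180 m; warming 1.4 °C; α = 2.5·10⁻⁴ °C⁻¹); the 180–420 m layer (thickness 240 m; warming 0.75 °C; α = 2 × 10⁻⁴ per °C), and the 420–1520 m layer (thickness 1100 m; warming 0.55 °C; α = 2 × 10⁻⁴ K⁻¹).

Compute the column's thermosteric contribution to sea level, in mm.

Δh ≈ 220 mm

Layer 1: 180 × 2.5×10⁻⁴ × 1.4 = 0.06300 m
Layer 2: 240 × 2×10⁻⁴ × 0.75 = 0.03600 m
0.55 × 2×10⁻⁴ × 1100 = 0.12100 m
Δh = 0.06300 + 0.03600 + 0.12100 = 0.22000 m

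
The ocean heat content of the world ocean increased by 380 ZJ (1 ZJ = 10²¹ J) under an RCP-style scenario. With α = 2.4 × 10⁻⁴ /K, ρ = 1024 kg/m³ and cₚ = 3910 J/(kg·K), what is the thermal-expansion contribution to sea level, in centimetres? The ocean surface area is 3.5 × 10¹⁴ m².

Δh ≈ 6.51 cm

Per unit area: Q = 380×10²¹ / (3.5×10¹⁴) ≈ 1.086×10⁹ J/m²
Δh = αQ/(ρcₚ) = 2.4×10⁻⁴ × 1.086×10⁹ / (1024 × 3910) ≈ 0.065098 m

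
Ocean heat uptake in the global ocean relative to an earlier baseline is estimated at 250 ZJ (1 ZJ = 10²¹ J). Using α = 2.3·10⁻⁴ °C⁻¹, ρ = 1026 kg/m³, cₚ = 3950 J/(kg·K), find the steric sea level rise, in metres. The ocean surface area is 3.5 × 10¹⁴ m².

Per unit area: Q = 250×10²¹ / (3.5×10¹⁴) ≈ 7.143×10⁸ J/m²
Δh = αQ/(ρcₚ) = 2.3×10⁻⁴ × 7.143×10⁸ / (1026 × 3950) ≈ 0.040538 m

0.0405 m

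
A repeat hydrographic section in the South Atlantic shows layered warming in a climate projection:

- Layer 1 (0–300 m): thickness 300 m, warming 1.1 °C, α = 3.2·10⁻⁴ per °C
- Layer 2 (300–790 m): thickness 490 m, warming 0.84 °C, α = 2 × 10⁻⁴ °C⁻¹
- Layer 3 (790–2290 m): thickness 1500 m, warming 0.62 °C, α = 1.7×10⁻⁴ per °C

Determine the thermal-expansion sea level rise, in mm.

0–300 m: 1.1 × 300 × 3.2×10⁻⁴ = 0.10560 m
300–790 m: 2×10⁻⁴ × 490 × 0.84 = 0.08232 m
Layer 3: 0.62 × 1.7×10⁻⁴ × 1500 = 0.15810 m
Δh = 0.10560 + 0.08232 + 0.15810 = 0.34602 m ≈ 346 mm

346 mm of thermosteric rise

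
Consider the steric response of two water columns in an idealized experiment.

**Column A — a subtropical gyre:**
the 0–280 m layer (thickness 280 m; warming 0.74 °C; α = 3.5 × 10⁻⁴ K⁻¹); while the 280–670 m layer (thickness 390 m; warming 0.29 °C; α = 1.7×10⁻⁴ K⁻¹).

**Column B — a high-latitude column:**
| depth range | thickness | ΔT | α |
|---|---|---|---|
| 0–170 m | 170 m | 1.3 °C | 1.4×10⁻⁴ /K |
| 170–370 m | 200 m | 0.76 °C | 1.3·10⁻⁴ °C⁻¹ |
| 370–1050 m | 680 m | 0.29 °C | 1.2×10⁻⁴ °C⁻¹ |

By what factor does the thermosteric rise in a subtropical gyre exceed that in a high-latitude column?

A Layer 1: 280 × 0.74 × 3.5×10⁻⁴ = 0.07252 m
A 280–670 m: 0.29 × 1.7×10⁻⁴ × 390 = 0.019227 m
A total: 0.091747 m
B Layer 1: 170 × 1.3 × 1.4×10⁻⁴ = 0.03094 m
B Layer 2: 0.76 × 200 × 1.3×10⁻⁴ = 0.01976 m
B 370–1050 m: 1.2×10⁻⁴ × 0.29 × 680 = 0.023664 m
B total: 0.074364 m
Ratio: 0.091747 / 0.074364 ≈ 1.234

a factor of 1.2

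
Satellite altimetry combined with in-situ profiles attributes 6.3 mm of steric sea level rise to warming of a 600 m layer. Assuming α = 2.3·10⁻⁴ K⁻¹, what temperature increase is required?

ΔT = Δh/(αH) = 0.0063 / (2.3×10⁻⁴ × 600) ≈ 0.04565 °C

ΔT ≈ 0.0457 °C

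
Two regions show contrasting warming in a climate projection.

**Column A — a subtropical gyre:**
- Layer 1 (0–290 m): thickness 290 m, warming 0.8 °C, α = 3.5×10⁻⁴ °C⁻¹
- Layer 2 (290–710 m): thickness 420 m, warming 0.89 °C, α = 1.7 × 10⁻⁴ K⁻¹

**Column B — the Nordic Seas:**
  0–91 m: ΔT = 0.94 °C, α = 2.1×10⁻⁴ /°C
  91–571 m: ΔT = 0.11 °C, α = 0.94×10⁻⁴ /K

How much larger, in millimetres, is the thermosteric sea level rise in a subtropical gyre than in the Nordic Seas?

Δh_A − Δh_B ≈ 120 mm

A 0–290 m: 290 × 3.5×10⁻⁴ × 0.8 = 0.08120 m
A 290–710 m: 0.89 × 1.7×10⁻⁴ × 420 = 0.063546 m
A total: 0.144746 m
B Layer 1: 2.1×10⁻⁴ × 91 × 0.94 = 0.0179634 m
B 0.94×10⁻⁴ × 480 × 0.11 = 0.0049632 m
B total: 0.0229266 m
Difference: 0.144746 − 0.0229266 = 0.1218194 m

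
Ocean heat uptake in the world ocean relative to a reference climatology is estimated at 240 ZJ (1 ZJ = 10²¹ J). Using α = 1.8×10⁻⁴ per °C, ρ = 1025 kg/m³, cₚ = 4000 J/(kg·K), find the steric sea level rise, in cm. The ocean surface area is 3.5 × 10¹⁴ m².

Per unit area: Q = 240×10²¹ / (3.5×10¹⁴) ≈ 6.857×10⁸ J/m²
Δh = αQ/(ρcₚ) = 1.8×10⁻⁴ × 6.857×10⁸ / (1025 × 4000) ≈ 0.030104 m

Δh = 3.01 cm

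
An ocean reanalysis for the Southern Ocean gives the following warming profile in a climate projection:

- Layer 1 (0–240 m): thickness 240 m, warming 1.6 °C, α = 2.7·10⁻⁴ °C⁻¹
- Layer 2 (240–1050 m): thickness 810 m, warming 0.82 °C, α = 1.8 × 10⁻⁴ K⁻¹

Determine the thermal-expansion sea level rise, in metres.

Layer 1: 240 × 2.7×10⁻⁴ × 1.6 = 0.10368 m
240–1050 m: 0.82 × 810 × 1.8×10⁻⁴ = 0.119556 m
Δh = 0.10368 + 0.119556 = 0.223236 m

Δh = 0.223 m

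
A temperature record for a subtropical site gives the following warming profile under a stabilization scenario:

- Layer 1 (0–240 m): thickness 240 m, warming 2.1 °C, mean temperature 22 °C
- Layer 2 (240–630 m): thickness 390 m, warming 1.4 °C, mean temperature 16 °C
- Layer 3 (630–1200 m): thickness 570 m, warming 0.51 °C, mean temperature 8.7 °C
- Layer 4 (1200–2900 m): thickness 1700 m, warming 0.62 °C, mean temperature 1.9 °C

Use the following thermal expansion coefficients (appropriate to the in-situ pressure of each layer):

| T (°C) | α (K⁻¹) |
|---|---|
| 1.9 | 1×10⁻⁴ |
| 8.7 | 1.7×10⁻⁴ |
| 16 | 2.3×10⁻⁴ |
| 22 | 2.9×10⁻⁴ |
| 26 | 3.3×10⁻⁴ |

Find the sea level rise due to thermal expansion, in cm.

Δh ≈ 43 cm

Layer 1 at 22 °C → α = 2.9×10⁻⁴ K⁻¹
Layer 2 at 16 °C → α = 2.3×10⁻⁴ K⁻¹
Layer 3 at 8.7 °C → α = 1.7×10⁻⁴ K⁻¹
Layer 4 at 1.9 °C → α = 1×10⁻⁴ K⁻¹
2.9×10⁻⁴ × 2.1 × 240 = 0.14616 m
390 × 1.4 × 2.3×10⁻⁴ = 0.12558 m
0.51 × 570 × 1.7×10⁻⁴ = 0.049419 m
1200–2900 m: 0.62 × 1×10⁻⁴ × 1700 = 0.10540 m
Δh = 0.14616 + 0.12558 + 0.049419 + 0.10540 = 0.426559 m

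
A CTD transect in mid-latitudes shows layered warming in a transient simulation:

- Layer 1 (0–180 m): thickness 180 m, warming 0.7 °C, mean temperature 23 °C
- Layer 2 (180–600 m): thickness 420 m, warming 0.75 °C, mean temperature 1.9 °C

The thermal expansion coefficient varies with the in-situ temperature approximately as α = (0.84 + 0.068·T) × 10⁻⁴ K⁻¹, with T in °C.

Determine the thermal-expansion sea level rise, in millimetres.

Δh = 60.8 mm

Layer 1: α = (0.84 + 0.068×23)×10⁻⁴ = 2.404×10⁻⁴ K⁻¹
Layer 2: α = (0.84 + 0.068×1.9)×10⁻⁴ = 0.9692×10⁻⁴ K⁻¹
0–180 m: 0.7 × 180 × 2.404×10⁻⁴ = 0.0302904 m
180–600 m: 420 × 0.75 × 0.9692×10⁻⁴ = 0.0305298 m
Δh = 0.0302904 + 0.0305298 = 0.0608202 m ≈ 60.8 mm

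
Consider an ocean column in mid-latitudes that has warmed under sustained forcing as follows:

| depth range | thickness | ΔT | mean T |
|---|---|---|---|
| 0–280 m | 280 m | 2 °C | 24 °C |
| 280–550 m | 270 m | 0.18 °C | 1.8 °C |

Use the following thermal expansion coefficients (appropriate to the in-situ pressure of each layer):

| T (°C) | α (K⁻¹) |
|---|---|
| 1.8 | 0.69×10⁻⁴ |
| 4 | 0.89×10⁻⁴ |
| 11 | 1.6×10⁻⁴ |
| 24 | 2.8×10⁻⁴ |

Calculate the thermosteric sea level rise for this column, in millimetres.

Δh ≈ 160 mm

Layer 1 at 24 °C → α = 2.8×10⁻⁴ K⁻¹
Layer 2 at 1.8 °C → α = 0.69×10⁻⁴ K⁻¹
280 × 2.8×10⁻⁴ × 2 = 0.15680 m
0.18 × 270 × 0.69×10⁻⁴ = 0.0033534 m
Δh = 0.15680 + 0.0033534 = 0.1601534 m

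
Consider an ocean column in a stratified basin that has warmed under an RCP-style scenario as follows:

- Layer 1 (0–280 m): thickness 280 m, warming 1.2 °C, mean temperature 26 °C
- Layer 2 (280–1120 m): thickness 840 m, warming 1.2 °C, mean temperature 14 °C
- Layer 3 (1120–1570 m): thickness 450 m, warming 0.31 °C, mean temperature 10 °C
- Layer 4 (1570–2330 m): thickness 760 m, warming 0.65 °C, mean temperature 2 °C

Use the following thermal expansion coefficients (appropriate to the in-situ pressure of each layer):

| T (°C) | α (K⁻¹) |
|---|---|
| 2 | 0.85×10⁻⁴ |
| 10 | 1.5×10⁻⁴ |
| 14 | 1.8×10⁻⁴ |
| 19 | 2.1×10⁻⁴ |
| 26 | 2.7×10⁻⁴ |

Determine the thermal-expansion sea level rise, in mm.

Layer 1 at 26 °C → α = 2.7×10⁻⁴ K⁻¹
Layer 2 at 14 °C → α = 1.8×10⁻⁴ K⁻¹
Layer 3 at 10 °C → α = 1.5×10⁻⁴ K⁻¹
Layer 4 at 2 °C → α = 0.85×10⁻⁴ K⁻¹
Layer 1: 1.2 × 2.7×10⁻⁴ × 280 = 0.09072 m
840 × 1.2 × 1.8×10⁻⁴ = 0.18144 m
Layer 3: 1.5×10⁻⁴ × 450 × 0.31 = 0.020925 m
Layer 4: 760 × 0.65 × 0.85×10⁻⁴ = 0.04199 m
Δh = 0.09072 + 0.18144 + 0.020925 + 0.04199 = 0.335075 m ≈ 335 mm

about 335 mm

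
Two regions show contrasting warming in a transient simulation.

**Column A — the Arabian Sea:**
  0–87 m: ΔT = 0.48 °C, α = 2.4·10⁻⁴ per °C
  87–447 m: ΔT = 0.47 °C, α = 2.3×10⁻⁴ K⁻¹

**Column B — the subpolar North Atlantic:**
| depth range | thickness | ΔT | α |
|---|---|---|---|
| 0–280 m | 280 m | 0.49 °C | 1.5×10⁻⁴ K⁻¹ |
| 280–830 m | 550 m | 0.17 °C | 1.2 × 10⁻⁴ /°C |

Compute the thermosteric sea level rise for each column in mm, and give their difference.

A Layer 1: 87 × 0.48 × 2.4×10⁻⁴ = 0.0100224 m
A 360 × 2.3×10⁻⁴ × 0.47 = 0.038916 m
A total: 0.0489384 m
B 280 × 0.49 × 1.5×10⁻⁴ = 0.02058 m
B 1.2×10⁻⁴ × 550 × 0.17 = 0.01122 m
B total: 0.03180 m
Difference: 0.0489384 − 0.03180 = 0.0171384 m

Δh_A ≈ 49 mm, Δh_B ≈ 32 mm; difference ≈ 17 mm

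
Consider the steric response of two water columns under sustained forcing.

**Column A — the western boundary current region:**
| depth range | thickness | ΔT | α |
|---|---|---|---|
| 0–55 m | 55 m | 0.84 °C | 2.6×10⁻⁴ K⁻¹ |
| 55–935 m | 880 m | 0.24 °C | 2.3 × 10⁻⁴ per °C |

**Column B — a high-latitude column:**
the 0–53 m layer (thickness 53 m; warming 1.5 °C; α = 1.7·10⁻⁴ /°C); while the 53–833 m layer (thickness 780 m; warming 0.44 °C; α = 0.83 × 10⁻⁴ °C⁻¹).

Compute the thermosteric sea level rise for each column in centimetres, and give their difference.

A: 6.1 cm; B: 4.2 cm; difference 1.9 cm

A 2.6×10⁻⁴ × 0.84 × 55 = 0.012012 m
A Layer 2: 880 × 2.3×10⁻⁴ × 0.24 = 0.048576 m
A total: 0.060588 m
B 0–53 m: 1.5 × 1.7×10⁻⁴ × 53 = 0.013515 m
B Layer 2: 0.44 × 0.83×10⁻⁴ × 780 = 0.0284856 m
B total: 0.0420006 m
Difference: 0.060588 − 0.0420006 = 0.0185874 m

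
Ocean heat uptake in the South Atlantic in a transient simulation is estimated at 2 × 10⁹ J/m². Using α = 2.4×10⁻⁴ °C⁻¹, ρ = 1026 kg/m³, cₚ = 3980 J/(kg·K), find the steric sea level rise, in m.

Δh = αQ/(ρcₚ) = 2.4×10⁻⁴ × 2×10⁹ / (1026 × 3980) ≈ 0.11755 m

0.118 m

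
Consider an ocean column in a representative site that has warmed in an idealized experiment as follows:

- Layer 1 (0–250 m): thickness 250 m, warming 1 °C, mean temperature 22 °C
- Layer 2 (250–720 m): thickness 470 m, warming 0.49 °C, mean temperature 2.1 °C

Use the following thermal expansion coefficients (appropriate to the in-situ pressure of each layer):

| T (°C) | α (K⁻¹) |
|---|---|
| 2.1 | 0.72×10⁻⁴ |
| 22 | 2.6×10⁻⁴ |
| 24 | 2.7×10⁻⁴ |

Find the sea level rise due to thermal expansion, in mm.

81.6 mm of thermosteric rise

Layer 1 at 22 °C → α = 2.6×10⁻⁴ K⁻¹
Layer 2 at 2.1 °C → α = 0.72×10⁻⁴ K⁻¹
Layer 1: 1 × 250 × 2.6×10⁻⁴ = 0.06500 m
Layer 2: 0.72×10⁻⁴ × 0.49 × 470 = 0.0165816 m
Δh = 0.06500 + 0.0165816 = 0.0815816 m ≈ 81.6 mm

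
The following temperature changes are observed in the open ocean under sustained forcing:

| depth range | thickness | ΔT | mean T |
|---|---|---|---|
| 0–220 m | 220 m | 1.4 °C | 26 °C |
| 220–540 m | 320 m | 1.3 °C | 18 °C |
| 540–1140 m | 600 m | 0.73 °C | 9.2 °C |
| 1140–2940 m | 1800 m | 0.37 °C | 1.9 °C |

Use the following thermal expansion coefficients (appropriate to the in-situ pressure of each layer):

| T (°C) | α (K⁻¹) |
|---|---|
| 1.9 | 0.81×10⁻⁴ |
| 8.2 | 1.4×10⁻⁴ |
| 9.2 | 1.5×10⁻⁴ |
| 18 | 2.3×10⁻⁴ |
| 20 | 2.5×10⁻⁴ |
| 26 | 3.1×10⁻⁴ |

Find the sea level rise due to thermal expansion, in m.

Layer 1 at 26 °C → α = 3.1×10⁻⁴ K⁻¹
Layer 2 at 18 °C → α = 2.3×10⁻⁴ K⁻¹
Layer 3 at 9.2 °C → α = 1.5×10⁻⁴ K⁻¹
Layer 4 at 1.9 °C → α = 0.81×10⁻⁴ K⁻¹
Layer 1: 1.4 × 3.1×10⁻⁴ × 220 = 0.09548 m
Layer 2: 2.3×10⁻⁴ × 1.3 × 320 = 0.09568 m
540–1140 m: 1.5×10⁻⁴ × 600 × 0.73 = 0.06570 m
Layer 4: 1800 × 0.81×10⁻⁴ × 0.37 = 0.053946 m
Δh = 0.09548 + 0.09568 + 0.06570 + 0.053946 = 0.310806 m ≈ 0.31 m

Δh = 0.31 m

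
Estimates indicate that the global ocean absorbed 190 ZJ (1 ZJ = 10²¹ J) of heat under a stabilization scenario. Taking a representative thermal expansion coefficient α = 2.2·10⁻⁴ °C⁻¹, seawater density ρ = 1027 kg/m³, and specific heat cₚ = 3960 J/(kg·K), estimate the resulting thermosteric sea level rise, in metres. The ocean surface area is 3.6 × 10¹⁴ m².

Per unit area: Q = 190×10²¹ / (3.6×10¹⁴) ≈ 5.278×10⁸ J/m²
Δh = αQ/(ρcₚ) = 2.2×10⁻⁴ × 5.278×10⁸ / (1027 × 3960) ≈ 0.028551 m

Δh ≈ 0.0286 m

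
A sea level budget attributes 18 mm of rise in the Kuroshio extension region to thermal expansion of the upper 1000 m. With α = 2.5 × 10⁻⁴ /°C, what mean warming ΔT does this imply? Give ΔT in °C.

0.0720 °C

ΔT = Δh/(αH) = 0.018 / (2.5×10⁻⁴ × 1000) = 0.07200 °C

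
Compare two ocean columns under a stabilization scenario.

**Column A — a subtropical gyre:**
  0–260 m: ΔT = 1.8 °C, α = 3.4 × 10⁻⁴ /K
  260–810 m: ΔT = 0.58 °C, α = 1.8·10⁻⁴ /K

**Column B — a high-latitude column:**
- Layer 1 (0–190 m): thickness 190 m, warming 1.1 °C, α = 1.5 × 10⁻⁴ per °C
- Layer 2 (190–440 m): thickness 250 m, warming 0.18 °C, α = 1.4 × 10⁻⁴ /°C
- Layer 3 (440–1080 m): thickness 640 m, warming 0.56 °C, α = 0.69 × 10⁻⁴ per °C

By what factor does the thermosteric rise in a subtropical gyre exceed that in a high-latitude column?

a factor of 3.5

A 0–260 m: 1.8 × 3.4×10⁻⁴ × 260 = 0.15912 m
A 260–810 m: 1.8×10⁻⁴ × 550 × 0.58 = 0.05742 m
A total: 0.21654 m
B 1.5×10⁻⁴ × 190 × 1.1 = 0.03135 m
B Layer 2: 0.18 × 250 × 1.4×10⁻⁴ = 0.00630 m
B 440–1080 m: 640 × 0.69×10⁻⁴ × 0.56 = 0.0247296 m
B total: 0.0623796 m
Ratio: 0.21654 / 0.0623796 ≈ 3.471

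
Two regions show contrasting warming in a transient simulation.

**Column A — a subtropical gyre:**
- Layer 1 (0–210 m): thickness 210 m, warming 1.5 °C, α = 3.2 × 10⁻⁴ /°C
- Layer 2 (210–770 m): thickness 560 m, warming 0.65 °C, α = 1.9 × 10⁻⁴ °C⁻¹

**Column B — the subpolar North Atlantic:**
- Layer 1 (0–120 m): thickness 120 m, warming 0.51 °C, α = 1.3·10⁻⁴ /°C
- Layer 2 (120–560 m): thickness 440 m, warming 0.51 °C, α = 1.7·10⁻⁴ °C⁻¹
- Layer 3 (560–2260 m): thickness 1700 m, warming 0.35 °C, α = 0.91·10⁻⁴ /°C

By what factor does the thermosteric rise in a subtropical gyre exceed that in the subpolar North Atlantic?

a factor of 1.7

A 0–210 m: 1.5 × 210 × 3.2×10⁻⁴ = 0.10080 m
A Layer 2: 0.65 × 560 × 1.9×10⁻⁴ = 0.06916 m
A total: 0.16996 m
B 1.3×10⁻⁴ × 120 × 0.51 = 0.007956 m
B 120–560 m: 0.51 × 1.7×10⁻⁴ × 440 = 0.038148 m
B 560–2260 m: 1700 × 0.91×10⁻⁴ × 0.35 = 0.054145 m
B total: 0.100249 m
Ratio: 0.16996 / 0.100249 ≈ 1.695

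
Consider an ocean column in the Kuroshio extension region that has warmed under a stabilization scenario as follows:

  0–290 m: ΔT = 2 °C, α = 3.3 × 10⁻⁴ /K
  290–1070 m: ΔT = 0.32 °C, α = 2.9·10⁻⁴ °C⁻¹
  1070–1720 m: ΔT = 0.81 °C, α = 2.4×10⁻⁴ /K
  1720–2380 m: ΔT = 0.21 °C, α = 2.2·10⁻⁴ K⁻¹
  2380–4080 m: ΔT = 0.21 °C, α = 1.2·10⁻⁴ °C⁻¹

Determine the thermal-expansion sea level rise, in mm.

3.3×10⁻⁴ × 2 × 290 = 0.19140 m
2.9×10⁻⁴ × 780 × 0.32 = 0.072384 m
Layer 3: 0.81 × 2.4×10⁻⁴ × 650 = 0.12636 m
2.2×10⁻⁴ × 660 × 0.21 = 0.030492 m
2380–4080 m: 1.2×10⁻⁴ × 0.21 × 1700 = 0.04284 m
Δh = 0.19140 + 0.072384 + 0.12636 + 0.030492 + 0.04284 = 0.463476 m ≈ 463 mm

Δh ≈ 463 mm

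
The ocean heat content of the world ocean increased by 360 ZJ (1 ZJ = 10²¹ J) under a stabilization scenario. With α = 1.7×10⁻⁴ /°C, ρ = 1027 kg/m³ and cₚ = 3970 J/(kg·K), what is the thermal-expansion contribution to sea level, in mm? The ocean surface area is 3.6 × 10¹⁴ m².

Per unit area: Q = 360×10²¹ / (3.6×10¹⁴) = 1×10⁹ J/m²
Δh = αQ/(ρcₚ) = 1.7×10⁻⁴ × 1×10⁹ / (1027 × 3970) ≈ 0.041695 m

42 mm of thermosteric rise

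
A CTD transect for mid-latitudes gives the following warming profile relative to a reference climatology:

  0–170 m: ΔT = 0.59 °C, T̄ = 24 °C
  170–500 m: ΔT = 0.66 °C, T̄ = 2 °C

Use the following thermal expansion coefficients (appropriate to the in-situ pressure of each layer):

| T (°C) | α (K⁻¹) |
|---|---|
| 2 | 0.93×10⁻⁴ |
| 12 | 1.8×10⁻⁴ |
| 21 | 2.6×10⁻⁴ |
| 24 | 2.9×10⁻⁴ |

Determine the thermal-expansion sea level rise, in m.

0.0493 m of thermosteric rise

Layer 1 at 24 °C → α = 2.9×10⁻⁴ K⁻¹
Layer 2 at 2 °C → α = 0.93×10⁻⁴ K⁻¹
0–170 m: 2.9×10⁻⁴ × 170 × 0.59 = 0.029087 m
0.93×10⁻⁴ × 330 × 0.66 = 0.0202554 m
Δh = 0.029087 + 0.0202554 = 0.0493424 m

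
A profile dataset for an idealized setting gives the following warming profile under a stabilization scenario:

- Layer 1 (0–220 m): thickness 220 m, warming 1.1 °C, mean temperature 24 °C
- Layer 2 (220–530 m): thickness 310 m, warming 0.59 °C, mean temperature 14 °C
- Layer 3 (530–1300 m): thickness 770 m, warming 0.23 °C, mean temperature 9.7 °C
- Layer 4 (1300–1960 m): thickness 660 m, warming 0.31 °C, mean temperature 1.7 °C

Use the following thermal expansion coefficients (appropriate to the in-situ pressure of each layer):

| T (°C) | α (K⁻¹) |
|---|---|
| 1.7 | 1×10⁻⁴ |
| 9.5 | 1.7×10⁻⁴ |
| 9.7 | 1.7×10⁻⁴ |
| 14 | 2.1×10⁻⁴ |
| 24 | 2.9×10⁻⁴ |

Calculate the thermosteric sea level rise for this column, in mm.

159 mm

Layer 1 at 24 °C → α = 2.9×10⁻⁴ K⁻¹
Layer 2 at 14 °C → α = 2.1×10⁻⁴ K⁻¹
Layer 3 at 9.7 °C → α = 1.7×10⁻⁴ K⁻¹
Layer 4 at 1.7 °C → α = 1×10⁻⁴ K⁻¹
0–220 m: 220 × 2.9×10⁻⁴ × 1.1 = 0.07018 m
220–530 m: 2.1×10⁻⁴ × 0.59 × 310 = 0.038409 m
530–1300 m: 1.7×10⁻⁴ × 770 × 0.23 = 0.030107 m
Layer 4: 1×10⁻⁴ × 660 × 0.31 = 0.02046 m
Δh = 0.07018 + 0.038409 + 0.030107 + 0.02046 = 0.159156 m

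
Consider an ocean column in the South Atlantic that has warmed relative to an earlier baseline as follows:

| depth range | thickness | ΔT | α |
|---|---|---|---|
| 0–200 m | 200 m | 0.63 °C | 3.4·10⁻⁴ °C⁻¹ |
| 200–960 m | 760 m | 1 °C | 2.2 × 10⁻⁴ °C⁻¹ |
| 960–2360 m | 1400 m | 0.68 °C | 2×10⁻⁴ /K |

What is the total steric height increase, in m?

0–200 m: 0.63 × 200 × 3.4×10⁻⁴ = 0.04284 m
Layer 2: 760 × 2.2×10⁻⁴ × 1 = 0.16720 m
960–2360 m: 1400 × 0.68 × 2×10⁻⁴ = 0.19040 m
Δh = 0.04284 + 0.16720 + 0.19040 = 0.40044 m

Δh ≈ 0.400 m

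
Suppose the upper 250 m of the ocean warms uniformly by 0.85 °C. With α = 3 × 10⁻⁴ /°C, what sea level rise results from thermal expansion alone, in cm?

about 6.4 cm

Δh = αΔT·H = 3×10⁻⁴ × 0.85 × 250 = 0.06375 m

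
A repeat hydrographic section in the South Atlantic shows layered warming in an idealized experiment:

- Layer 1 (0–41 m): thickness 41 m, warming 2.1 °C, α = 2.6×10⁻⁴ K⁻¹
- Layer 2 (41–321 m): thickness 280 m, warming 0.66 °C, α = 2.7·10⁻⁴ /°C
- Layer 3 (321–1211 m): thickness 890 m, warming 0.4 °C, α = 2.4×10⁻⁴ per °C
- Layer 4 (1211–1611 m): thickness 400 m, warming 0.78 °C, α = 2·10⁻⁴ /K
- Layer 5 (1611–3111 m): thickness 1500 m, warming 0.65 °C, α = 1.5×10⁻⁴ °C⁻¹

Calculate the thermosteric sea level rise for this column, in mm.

2.1 × 2.6×10⁻⁴ × 41 = 0.022386 m
41–321 m: 2.7×10⁻⁴ × 0.66 × 280 = 0.049896 m
2.4×10⁻⁴ × 890 × 0.4 = 0.08544 m
Layer 4: 400 × 2×10⁻⁴ × 0.78 = 0.06240 m
1611–3111 m: 0.65 × 1500 × 1.5×10⁻⁴ = 0.14625 m
Δh = 0.022386 + 0.049896 + 0.08544 + 0.06240 + 0.14625 = 0.366372 m

Δh = 366 mm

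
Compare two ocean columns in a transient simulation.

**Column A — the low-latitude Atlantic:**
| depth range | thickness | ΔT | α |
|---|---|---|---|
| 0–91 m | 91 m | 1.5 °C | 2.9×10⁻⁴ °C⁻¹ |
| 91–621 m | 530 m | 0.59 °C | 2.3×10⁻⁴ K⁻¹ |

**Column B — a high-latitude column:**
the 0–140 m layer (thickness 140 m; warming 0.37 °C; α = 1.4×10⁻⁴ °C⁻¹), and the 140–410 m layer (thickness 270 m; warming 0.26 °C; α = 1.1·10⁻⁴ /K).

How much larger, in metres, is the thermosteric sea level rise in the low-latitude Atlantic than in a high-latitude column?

0.0965 m

A Layer 1: 2.9×10⁻⁴ × 91 × 1.5 = 0.039585 m
A 91–621 m: 2.3×10⁻⁴ × 530 × 0.59 = 0.071921 m
A total: 0.111506 m
B 0–140 m: 1.4×10⁻⁴ × 0.37 × 140 = 0.007252 m
B 140–410 m: 1.1×10⁻⁴ × 0.26 × 270 = 0.007722 m
B total: 0.014974 m
Difference: 0.111506 − 0.014974 = 0.096532 m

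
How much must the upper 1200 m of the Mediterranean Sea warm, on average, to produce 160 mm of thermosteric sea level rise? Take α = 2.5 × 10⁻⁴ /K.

ΔT = Δh/(αH) = 0.16 / (2.5×10⁻⁴ × 1200) ≈ 0.5333 °C

about 0.533 °C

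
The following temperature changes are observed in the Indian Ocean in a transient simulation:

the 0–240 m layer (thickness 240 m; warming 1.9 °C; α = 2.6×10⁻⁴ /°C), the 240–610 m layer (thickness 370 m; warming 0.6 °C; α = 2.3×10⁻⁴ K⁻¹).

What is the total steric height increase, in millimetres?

about 170 mm

2.6×10⁻⁴ × 1.9 × 240 = 0.11856 m
240–610 m: 370 × 0.6 × 2.3×10⁻⁴ = 0.05106 m
Δh = 0.11856 + 0.05106 = 0.16962 m ≈ 170 mm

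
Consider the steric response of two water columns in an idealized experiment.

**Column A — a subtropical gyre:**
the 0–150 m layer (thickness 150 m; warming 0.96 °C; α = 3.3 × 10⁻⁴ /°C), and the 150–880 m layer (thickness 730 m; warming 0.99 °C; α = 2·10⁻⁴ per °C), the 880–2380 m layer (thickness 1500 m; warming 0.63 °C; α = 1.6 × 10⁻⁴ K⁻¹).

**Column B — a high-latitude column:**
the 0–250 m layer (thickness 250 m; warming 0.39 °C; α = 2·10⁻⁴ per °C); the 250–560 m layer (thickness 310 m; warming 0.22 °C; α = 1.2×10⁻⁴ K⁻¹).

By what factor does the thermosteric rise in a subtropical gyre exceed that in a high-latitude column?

A Layer 1: 3.3×10⁻⁴ × 150 × 0.96 = 0.04752 m
A Layer 2: 0.99 × 730 × 2×10⁻⁴ = 0.14454 m
A 880–2380 m: 1.6×10⁻⁴ × 0.63 × 1500 = 0.15120 m
A total: 0.34326 m
B 0.39 × 250 × 2×10⁻⁴ = 0.01950 m
B 310 × 0.22 × 1.2×10⁻⁴ = 0.008184 m
B total: 0.027684 m
Ratio: 0.34326 / 0.027684 ≈ 12.40

12.4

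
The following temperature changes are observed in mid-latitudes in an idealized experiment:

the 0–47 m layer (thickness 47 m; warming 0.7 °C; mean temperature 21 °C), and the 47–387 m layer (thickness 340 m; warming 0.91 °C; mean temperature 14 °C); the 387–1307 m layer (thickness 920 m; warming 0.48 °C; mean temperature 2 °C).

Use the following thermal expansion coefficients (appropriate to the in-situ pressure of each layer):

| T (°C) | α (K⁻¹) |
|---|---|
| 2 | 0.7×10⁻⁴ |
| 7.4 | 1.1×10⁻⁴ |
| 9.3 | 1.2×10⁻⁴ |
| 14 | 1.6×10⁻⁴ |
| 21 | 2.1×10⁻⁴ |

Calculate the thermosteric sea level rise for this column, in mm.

Layer 1 at 21 °C → α = 2.1×10⁻⁴ K⁻¹
Layer 2 at 14 °C → α = 1.6×10⁻⁴ K⁻¹
Layer 3 at 2 °C → α = 0.7×10⁻⁴ K⁻¹
Layer 1: 47 × 0.7 × 2.1×10⁻⁴ = 0.006909 m
Layer 2: 340 × 0.91 × 1.6×10⁻⁴ = 0.049504 m
Layer 3: 0.7×10⁻⁴ × 0.48 × 920 = 0.030912 m
Δh = 0.006909 + 0.049504 + 0.030912 = 0.087325 m

87 mm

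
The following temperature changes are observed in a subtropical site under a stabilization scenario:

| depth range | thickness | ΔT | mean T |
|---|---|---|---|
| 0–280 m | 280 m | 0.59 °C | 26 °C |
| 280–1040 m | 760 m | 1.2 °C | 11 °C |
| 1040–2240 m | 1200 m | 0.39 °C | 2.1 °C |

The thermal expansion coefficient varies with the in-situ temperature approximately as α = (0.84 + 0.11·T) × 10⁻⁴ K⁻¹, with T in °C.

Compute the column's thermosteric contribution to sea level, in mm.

Layer 1: α = (0.84 + 0.11×26)×10⁻⁴ = 3.7×10⁻⁴ K⁻¹
Layer 2: α = (0.84 + 0.11×11)×10⁻⁴ = 2.05×10⁻⁴ K⁻¹
Layer 3: α = (0.84 + 0.11×2.1)×10⁻⁴ = 1.071×10⁻⁴ K⁻¹
Layer 1: 3.7×10⁻⁴ × 280 × 0.59 = 0.061124 m
760 × 2.05×10⁻⁴ × 1.2 = 0.18696 m
Layer 3: 1.071×10⁻⁴ × 1200 × 0.39 = 0.0501228 m
Δh = 0.061124 + 0.18696 + 0.0501228 = 0.2982068 m

Δh = 298 mm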